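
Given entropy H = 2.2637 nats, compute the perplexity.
9.6186

Perplexity is e^H (or exp(H) for natural log).

H = 2.2637 nats
Perplexity = e^2.2637 = 9.6186

Interpretation: The model's uncertainty is equivalent to choosing uniformly among 9.6 options.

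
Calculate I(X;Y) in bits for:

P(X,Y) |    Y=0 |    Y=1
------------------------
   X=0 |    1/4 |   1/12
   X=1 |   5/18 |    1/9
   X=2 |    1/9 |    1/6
0.0678 bits

Mutual information: I(X;Y) = H(X) + H(Y) - H(X,Y)

Marginals:
P(X) = (1/3, 7/18, 5/18), H(X) = 1.5715 bits
P(Y) = (23/36, 13/36), H(Y) = 0.9436 bits

Joint entropy: H(X,Y) = 2.4473 bits

I(X;Y) = 1.5715 + 0.9436 - 2.4473 = 0.0678 bits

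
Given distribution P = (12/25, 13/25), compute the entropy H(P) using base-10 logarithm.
0.3007 dits

Shannon entropy is H(X) = -Σ p(x) log p(x).

For P = (12/25, 13/25):
H = -12/25 × log_10(12/25) -13/25 × log_10(13/25)
H = 0.3007 dits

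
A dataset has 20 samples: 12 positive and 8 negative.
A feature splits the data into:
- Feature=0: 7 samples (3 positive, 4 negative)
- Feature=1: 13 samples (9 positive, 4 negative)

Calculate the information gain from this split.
0.0473 bits

Information Gain = H(Y) - H(Y|Feature)

Before split:
P(positive) = 12/20 = 0.6000
H(Y) = 0.9710 bits

After split:
Feature=0: H = 0.9852 bits (weight = 7/20)
Feature=1: H = 0.8905 bits (weight = 13/20)
H(Y|Feature) = (7/20)×0.9852 + (13/20)×0.8905 = 0.9236 bits

Information Gain = 0.9710 - 0.9236 = 0.0473 bits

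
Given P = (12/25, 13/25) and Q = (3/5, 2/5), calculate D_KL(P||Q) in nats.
0.0293 nats

KL divergence: D_KL(P||Q) = Σ p(x) log(p(x)/q(x))

Computing term by term:
  x=0: 12/25 × log_e[(12/25)/(3/5)] = 12/25 × -0.2231 = -0.1071
  x=1: 13/25 × log_e[(13/25)/(2/5)] = 13/25 × 0.2624 = 0.1364

D_KL(P||Q) = 0.0293 nats

Note: KL divergence is always non-negative and equals 0 iff P = Q.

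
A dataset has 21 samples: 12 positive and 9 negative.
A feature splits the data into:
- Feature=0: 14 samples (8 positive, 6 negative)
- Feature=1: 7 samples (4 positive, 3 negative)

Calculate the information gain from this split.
0.0000 bits

Information Gain = H(Y) - H(Y|Feature)

Before split:
P(positive) = 12/21 = 0.5714
H(Y) = 0.9852 bits

After split:
Feature=0: H = 0.9852 bits (weight = 14/21)
Feature=1: H = 0.9852 bits (weight = 7/21)
H(Y|Feature) = (14/21)×0.9852 + (7/21)×0.9852 = 0.9852 bits

Information Gain = 0.9852 - 0.9852 = 0.0000 bits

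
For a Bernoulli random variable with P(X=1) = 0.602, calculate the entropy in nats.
0.6722 nats

The binary entropy function is:
H(p) = -p log(p) - (1-p) log(1-p)

H(0.602) = -0.602 × log_e(0.602) - 0.398 × log_e(0.398)
H(0.602) = 0.6722 nats

Note: Binary entropy is maximized at p=0.5 (H=1 bit) and minimized at p=0 or p=1 (H=0).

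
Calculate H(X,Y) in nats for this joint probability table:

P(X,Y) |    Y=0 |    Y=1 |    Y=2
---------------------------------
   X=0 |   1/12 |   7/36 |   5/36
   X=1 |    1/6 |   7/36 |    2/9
1.7510 nats

Joint entropy is H(X,Y) = -Σ_{x,y} p(x,y) log p(x,y).

Summing over all non-zero entries:
H(X,Y) = -[1/12·log_e(1/12) + 7/36·log_e(7/36) + 5/36·log_e(5/36) + 1/6·log_e(1/6) + 7/36·log_e(7/36) + 2/9·log_e(2/9)]
H(X,Y) = 1.7510 nats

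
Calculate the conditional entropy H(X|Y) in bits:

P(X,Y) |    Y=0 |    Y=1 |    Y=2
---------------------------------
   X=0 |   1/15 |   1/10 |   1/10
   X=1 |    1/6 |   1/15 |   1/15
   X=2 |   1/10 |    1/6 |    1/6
1.4855 bits

Using the chain rule: H(X|Y) = H(X,Y) - H(Y)

First, compute H(X,Y) = 3.0704 bits

Marginal P(Y) = (1/3, 1/3, 1/3)
H(Y) = 1.5850 bits

H(X|Y) = H(X,Y) - H(Y) = 3.0704 - 1.5850 = 1.4855 bits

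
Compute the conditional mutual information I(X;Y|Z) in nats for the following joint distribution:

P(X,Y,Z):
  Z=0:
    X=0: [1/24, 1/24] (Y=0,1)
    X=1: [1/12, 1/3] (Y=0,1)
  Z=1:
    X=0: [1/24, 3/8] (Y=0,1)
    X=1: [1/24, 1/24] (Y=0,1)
0.0470 nats

Conditional mutual information: I(X;Y|Z) = H(X|Z) + H(Y|Z) - H(X,Y|Z)

H(Z) = 0.6931
H(X,Z) = 1.1437 → H(X|Z) = 0.4506
H(Y,Z) = 1.1996 → H(Y|Z) = 0.5064
H(X,Y,Z) = 1.6032 → H(X,Y|Z) = 0.9100

I(X;Y|Z) = 0.4506 + 0.5064 - 0.9100 = 0.0470 nats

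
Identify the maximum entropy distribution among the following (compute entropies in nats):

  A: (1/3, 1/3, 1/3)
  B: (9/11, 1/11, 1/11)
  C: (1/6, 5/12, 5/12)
A

For a discrete distribution over n outcomes, entropy is maximized by the uniform distribution.

Computing entropies:
H(A) = 1.0986 nats
H(B) = 0.6002 nats
H(C) = 1.0282 nats

The uniform distribution (where all probabilities equal 1/3) achieves the maximum entropy of log_e(3) = 1.0986 nats.

Distribution A has the highest entropy.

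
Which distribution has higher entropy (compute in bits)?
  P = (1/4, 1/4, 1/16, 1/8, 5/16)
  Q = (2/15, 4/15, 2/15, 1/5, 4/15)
Q

Computing entropies in bits:
H(P) = 2.1494
H(Q) = 2.2566

Distribution Q has higher entropy.

Intuition: The distribution closer to uniform (more spread out) has higher entropy.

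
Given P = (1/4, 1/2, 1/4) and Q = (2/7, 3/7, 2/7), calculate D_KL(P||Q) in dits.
0.0045 dits

KL divergence: D_KL(P||Q) = Σ p(x) log(p(x)/q(x))

Computing term by term:
  x=0: 1/4 × log_10[(1/4)/(2/7)] = 1/4 × -0.0580 = -0.0145
  x=1: 1/2 × log_10[(1/2)/(3/7)] = 1/2 × 0.0669 = 0.0335
  x=2: 1/4 × log_10[(1/4)/(2/7)] = 1/4 × -0.0580 = -0.0145

D_KL(P||Q) = 0.0045 dits

Note: KL divergence is always non-negative and equals 0 iff P = Q.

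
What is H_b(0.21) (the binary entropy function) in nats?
0.5140 nats

The binary entropy function is:
H(p) = -p log(p) - (1-p) log(1-p)

H(0.21) = -0.21 × log_e(0.21) - 0.79 × log_e(0.79)
H(0.21) = 0.5140 nats

Note: Binary entropy is maximized at p=0.5 (H=1 bit) and minimized at p=0 or p=1 (H=0).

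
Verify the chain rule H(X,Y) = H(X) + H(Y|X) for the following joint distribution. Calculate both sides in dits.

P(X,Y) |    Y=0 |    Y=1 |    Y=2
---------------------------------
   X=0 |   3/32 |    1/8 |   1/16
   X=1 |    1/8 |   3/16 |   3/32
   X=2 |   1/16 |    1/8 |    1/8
H(X,Y) = 0.9311, H(X) = 0.4717, H(Y|X) = 0.4594 (all in dits)

Chain rule: H(X,Y) = H(X) + H(Y|X)

Left side — joint entropy directly:
H(X,Y) = -Σ p(x,y) log p(x,y) = 0.9311 dits

Right side — compute H(Y|X) from the conditional distributions:
P(X) = (9/32, 13/32, 5/16), so H(X) = 0.4717 dits
H(Y|X) = Σ_x P(X=x) · H(Y|X=x):
  P(Y|X=0) = (1/3, 4/9, 2/9), H(Y|X=0) = 0.4607, weight P(X=0) = 9/32
  P(Y|X=1) = (4/13, 6/13, 3/13), H(Y|X=1) = 0.4594, weight P(X=1) = 13/32
  P(Y|X=2) = (1/5, 2/5, 2/5), H(Y|X=2) = 0.4581, weight P(X=2) = 5/16
H(Y|X) = 0.4594 dits

H(X) + H(Y|X) = 0.4717 + 0.4594 = 0.9311 dits

Both sides equal 0.9311 dits. ✓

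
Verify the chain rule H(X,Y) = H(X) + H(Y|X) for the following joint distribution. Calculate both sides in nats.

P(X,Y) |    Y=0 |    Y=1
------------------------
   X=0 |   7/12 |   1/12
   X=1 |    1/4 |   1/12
H(X,Y) = 1.0751, H(X) = 0.6365, H(Y|X) = 0.4386 (all in nats)

Chain rule: H(X,Y) = H(X) + H(Y|X)

Left side — joint entropy directly:
H(X,Y) = -Σ p(x,y) log p(x,y) = 1.0751 nats

Right side — compute H(Y|X) from the conditional distributions:
P(X) = (2/3, 1/3), so H(X) = 0.6365 nats
H(Y|X) = Σ_x P(X=x) · H(Y|X=x):
  P(Y|X=0) = (7/8, 1/8), H(Y|X=0) = 0.3768, weight P(X=0) = 2/3
  P(Y|X=1) = (3/4, 1/4), H(Y|X=1) = 0.5623, weight P(X=1) = 1/3
H(Y|X) = 0.4386 nats

H(X) + H(Y|X) = 0.6365 + 0.4386 = 1.0751 nats

Both sides equal 1.0751 nats. ✓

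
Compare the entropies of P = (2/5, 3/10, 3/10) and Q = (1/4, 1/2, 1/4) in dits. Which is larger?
P

Computing entropies in dits:
H(P) = 0.4729
H(Q) = 0.4515

Distribution P has higher entropy.

Intuition: The distribution closer to uniform (more spread out) has higher entropy.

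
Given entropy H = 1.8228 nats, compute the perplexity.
6.1892

Perplexity is e^H (or exp(H) for natural log).

H = 1.8228 nats
Perplexity = e^1.8228 = 6.1892

Interpretation: The model's uncertainty is equivalent to choosing uniformly among 6.2 options.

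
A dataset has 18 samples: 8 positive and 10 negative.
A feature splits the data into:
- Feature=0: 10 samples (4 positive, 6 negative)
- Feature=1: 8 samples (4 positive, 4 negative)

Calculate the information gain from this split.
0.0072 bits

Information Gain = H(Y) - H(Y|Feature)

Before split:
P(positive) = 8/18 = 0.4444
H(Y) = 0.9911 bits

After split:
Feature=0: H = 0.9710 bits (weight = 10/18)
Feature=1: H = 1.0000 bits (weight = 8/18)
H(Y|Feature) = (10/18)×0.9710 + (8/18)×1.0000 = 0.9839 bits

Information Gain = 0.9911 - 0.9839 = 0.0072 bits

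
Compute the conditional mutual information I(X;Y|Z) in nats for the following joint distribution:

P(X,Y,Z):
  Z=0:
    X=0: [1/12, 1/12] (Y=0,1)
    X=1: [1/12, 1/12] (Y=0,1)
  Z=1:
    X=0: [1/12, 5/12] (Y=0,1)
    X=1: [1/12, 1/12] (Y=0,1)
0.0341 nats

Conditional mutual information: I(X;Y|Z) = H(X|Z) + H(Y|Z) - H(X,Y|Z)

H(Z) = 0.6365
H(X,Z) = 1.2425 → H(X|Z) = 0.6059
H(Y,Z) = 1.2425 → H(Y|Z) = 0.6059
H(X,Y,Z) = 1.8143 → H(X,Y|Z) = 1.1778

I(X;Y|Z) = 0.6059 + 0.6059 - 1.1778 = 0.0341 nats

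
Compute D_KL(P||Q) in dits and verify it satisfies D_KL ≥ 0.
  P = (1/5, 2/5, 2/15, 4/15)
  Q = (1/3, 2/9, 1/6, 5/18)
0.0401 dits

KL divergence satisfies the Gibbs inequality: D_KL(P||Q) ≥ 0 for all distributions P, Q.

D_KL(P||Q) = Σ p(x) log(p(x)/q(x))
Term by term:
  x=0: 1/5 × log_10[(1/5)/(1/3)] = -0.0444
  x=1: 2/5 × log_10[(2/5)/(2/9)] = 0.1021
  x=2: 2/15 × log_10[(2/15)/(1/6)] = -0.0129
  x=3: 4/15 × log_10[(4/15)/(5/18)] = -0.0047
D_KL(P||Q) = 0.0401 dits

D_KL(P||Q) = 0.0401 ≥ 0 ✓

This non-negativity is a fundamental property: relative entropy cannot be negative because it measures how different Q is from P.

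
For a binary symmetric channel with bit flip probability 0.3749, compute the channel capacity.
0.0456 bits

For a binary symmetric channel (BSC) with error probability p:
Capacity C = 1 - H(p) bits per symbol

where H(p) = -p log₂(p) - (1-p) log₂(1-p) is the binary entropy function.

H(0.3749) = 0.9544 bits
C = 1 - 0.9544 = 0.0456 bits per symbol

This means we can reliably transmit up to 0.0456 bits of information per channel use.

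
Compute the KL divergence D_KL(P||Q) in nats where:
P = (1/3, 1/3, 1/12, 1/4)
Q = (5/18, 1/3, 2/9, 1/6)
0.0804 nats

KL divergence: D_KL(P||Q) = Σ p(x) log(p(x)/q(x))

Computing term by term:
  x=0: 1/3 × log_e[(1/3)/(5/18)] = 1/3 × 0.1823 = 0.0608
  x=1: 1/3 × log_e[(1/3)/(1/3)] = 1/3 × 0.0000 = 0.0000
  x=2: 1/12 × log_e[(1/12)/(2/9)] = 1/12 × -0.9808 = -0.0817
  x=3: 1/4 × log_e[(1/4)/(1/6)] = 1/4 × 0.4055 = 0.1014

D_KL(P||Q) = 0.0804 nats

Note: KL divergence is always non-negative and equals 0 iff P = Q.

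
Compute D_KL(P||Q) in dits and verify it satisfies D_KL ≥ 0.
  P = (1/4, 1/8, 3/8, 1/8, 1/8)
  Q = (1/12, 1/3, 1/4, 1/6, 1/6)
0.1008 dits

KL divergence satisfies the Gibbs inequality: D_KL(P||Q) ≥ 0 for all distributions P, Q.

D_KL(P||Q) = Σ p(x) log(p(x)/q(x))
Term by term:
  x=0: 1/4 × log_10[(1/4)/(1/12)] = 0.1193
  x=1: 1/8 × log_10[(1/8)/(1/3)] = -0.0532
  x=2: 3/8 × log_10[(3/8)/(1/4)] = 0.0660
  x=3: 1/8 × log_10[(1/8)/(1/6)] = -0.0156
  x=4: 1/8 × log_10[(1/8)/(1/6)] = -0.0156
D_KL(P||Q) = 0.1008 dits

D_KL(P||Q) = 0.1008 ≥ 0 ✓

This non-negativity is a fundamental property: relative entropy cannot be negative because it measures how different Q is from P.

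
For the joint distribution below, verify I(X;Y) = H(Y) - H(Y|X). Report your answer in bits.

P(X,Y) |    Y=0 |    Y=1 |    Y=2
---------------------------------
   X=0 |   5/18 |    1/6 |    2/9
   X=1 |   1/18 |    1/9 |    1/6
I(X;Y) = 0.0488 bits

Mutual information has multiple equivalent forms:
- I(X;Y) = H(X) - H(X|Y)
- I(X;Y) = H(Y) - H(Y|X)
- I(X;Y) = H(X) + H(Y) - H(X,Y)

Computing all quantities:
H(X) = 0.9183, H(Y) = 1.5715, H(X,Y) = 2.4411
H(X|Y) = 0.8695, H(Y|X) = 1.5228

Verification:
H(X) - H(X|Y) = 0.9183 - 0.8695 = 0.0488
H(Y) - H(Y|X) = 1.5715 - 1.5228 = 0.0488
H(X) + H(Y) - H(X,Y) = 0.9183 + 1.5715 - 2.4411 = 0.0488

All forms give I(X;Y) = 0.0488 bits. ✓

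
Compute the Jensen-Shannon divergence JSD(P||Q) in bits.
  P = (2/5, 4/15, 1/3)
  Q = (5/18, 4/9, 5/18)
0.0260 bits

Jensen-Shannon divergence is:
JSD(P||Q) = 0.5 × D_KL(P||M) + 0.5 × D_KL(Q||M)
where M = 0.5 × (P + Q) is the mixture distribution.

M = 0.5 × (2/5, 4/15, 1/3) + 0.5 × (5/18, 4/9, 5/18) = (0.338889, 0.355556, 11/36)

D_KL(P||M) = 0.0268 bits
D_KL(Q||M) = 0.0252 bits

JSD(P||Q) = 0.5 × 0.0268 + 0.5 × 0.0252 = 0.0260 bits

Unlike KL divergence, JSD is symmetric and bounded: 0 ≤ JSD ≤ log(2).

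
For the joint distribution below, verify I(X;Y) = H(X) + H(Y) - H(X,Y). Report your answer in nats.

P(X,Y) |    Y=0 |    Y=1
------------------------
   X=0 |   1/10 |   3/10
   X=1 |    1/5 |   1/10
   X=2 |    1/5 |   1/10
I(X;Y) = 0.0863 nats

Mutual information has multiple equivalent forms:
- I(X;Y) = H(X) - H(X|Y)
- I(X;Y) = H(Y) - H(Y|X)
- I(X;Y) = H(X) + H(Y) - H(X,Y)

Computing all quantities:
H(X) = 1.0889, H(Y) = 0.6931, H(X,Y) = 1.6957
H(X|Y) = 1.0026, H(Y|X) = 0.6068

Verification:
H(X) - H(X|Y) = 1.0889 - 1.0026 = 0.0863
H(Y) - H(Y|X) = 0.6931 - 0.6068 = 0.0863
H(X) + H(Y) - H(X,Y) = 1.0889 + 0.6931 - 1.6957 = 0.0863

All forms give I(X;Y) = 0.0863 nats. ✓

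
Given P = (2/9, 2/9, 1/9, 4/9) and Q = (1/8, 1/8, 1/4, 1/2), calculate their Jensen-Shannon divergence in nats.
0.0283 nats

Jensen-Shannon divergence is:
JSD(P||Q) = 0.5 × D_KL(P||M) + 0.5 × D_KL(Q||M)
where M = 0.5 × (P + Q) is the mixture distribution.

M = 0.5 × (2/9, 2/9, 1/9, 4/9) + 0.5 × (1/8, 1/8, 1/4, 1/2) = (0.173611, 0.173611, 0.180556, 17/36)

D_KL(P||M) = 0.0288 nats
D_KL(Q||M) = 0.0278 nats

JSD(P||Q) = 0.5 × 0.0288 + 0.5 × 0.0278 = 0.0283 nats

Unlike KL divergence, JSD is symmetric and bounded: 0 ≤ JSD ≤ log(2).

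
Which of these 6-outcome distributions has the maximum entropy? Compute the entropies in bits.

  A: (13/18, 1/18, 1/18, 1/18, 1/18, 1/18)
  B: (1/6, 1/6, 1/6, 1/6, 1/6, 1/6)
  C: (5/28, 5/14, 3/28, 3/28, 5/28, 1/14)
B

For a discrete distribution over n outcomes, entropy is maximized by the uniform distribution.

Computing entropies:
H(A) = 1.4974 bits
H(B) = 2.5850 bits
H(C) = 2.3806 bits

The uniform distribution (where all probabilities equal 1/6) achieves the maximum entropy of log_2(6) = 2.5850 bits.

Distribution B has the highest entropy.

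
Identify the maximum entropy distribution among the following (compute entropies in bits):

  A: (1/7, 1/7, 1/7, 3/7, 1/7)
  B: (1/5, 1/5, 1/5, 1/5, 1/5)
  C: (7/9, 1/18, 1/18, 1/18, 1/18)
B

For a discrete distribution over n outcomes, entropy is maximized by the uniform distribution.

Computing entropies:
H(A) = 2.1281 bits
H(B) = 2.3219 bits
H(C) = 1.2086 bits

The uniform distribution (where all probabilities equal 1/5) achieves the maximum entropy of log_2(5) = 2.3219 bits.

Distribution B has the highest entropy.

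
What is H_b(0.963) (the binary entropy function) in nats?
0.1583 nats

The binary entropy function is:
H(p) = -p log(p) - (1-p) log(1-p)

H(0.963) = -0.963 × log_e(0.963) - 0.037 × log_e(0.037)
H(0.963) = 0.1583 nats

Note: Binary entropy is maximized at p=0.5 (H=1 bit) and minimized at p=0 or p=1 (H=0).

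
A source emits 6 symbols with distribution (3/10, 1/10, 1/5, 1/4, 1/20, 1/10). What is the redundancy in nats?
0.1518 nats

Redundancy measures how far a source is from maximum entropy:
R = H_max - H(X)

Maximum entropy for 6 symbols: H_max = log_e(6) = 1.7918 nats
Actual entropy: H(X) = 1.6400 nats
Redundancy: R = 1.7918 - 1.6400 = 0.1518 nats

This redundancy represents potential for compression: the source could be compressed by 0.1518 nats per symbol.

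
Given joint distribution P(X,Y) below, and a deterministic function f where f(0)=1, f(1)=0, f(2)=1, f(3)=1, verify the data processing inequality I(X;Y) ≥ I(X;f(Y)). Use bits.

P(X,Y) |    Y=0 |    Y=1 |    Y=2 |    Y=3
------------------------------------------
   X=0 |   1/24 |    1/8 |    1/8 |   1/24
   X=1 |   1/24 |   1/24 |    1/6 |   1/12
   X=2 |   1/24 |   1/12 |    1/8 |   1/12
I(X;Y) = 0.0504, I(X;f(Y)) = 0.0415, inequality holds: 0.0504 ≥ 0.0415

Data Processing Inequality: For any Markov chain X → Y → Z, we have I(X;Y) ≥ I(X;Z).

Here Z = f(Y) is a deterministic function of Y, forming X → Y → Z.

Original I(X;Y) = 0.0504 bits

After applying f:
P(X,Z) where Z=f(Y):
- P(X,Z=0) = P(X,Y=1)
- P(X,Z=1) = P(X,Y=0) + P(X,Y=2) + P(X,Y=3)

I(X;Z) = I(X;f(Y)) = 0.0415 bits

Verification: 0.0504 ≥ 0.0415 ✓

Information cannot be created by processing; the function f can only lose information about X.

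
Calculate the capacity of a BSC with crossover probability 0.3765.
0.0445 bits

For a binary symmetric channel (BSC) with error probability p:
Capacity C = 1 - H(p) bits per symbol

where H(p) = -p log₂(p) - (1-p) log₂(1-p) is the binary entropy function.

H(0.3765) = 0.9555 bits
C = 1 - 0.9555 = 0.0445 bits per symbol

This means we can reliably transmit up to 0.0445 bits of information per channel use.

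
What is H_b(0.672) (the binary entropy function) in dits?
0.2748 dits

The binary entropy function is:
H(p) = -p log(p) - (1-p) log(1-p)

H(0.672) = -0.672 × log_10(0.672) - 0.328 × log_10(0.328)
H(0.672) = 0.2748 dits

Note: Binary entropy is maximized at p=0.5 (H=1 bit) and minimized at p=0 or p=1 (H=0).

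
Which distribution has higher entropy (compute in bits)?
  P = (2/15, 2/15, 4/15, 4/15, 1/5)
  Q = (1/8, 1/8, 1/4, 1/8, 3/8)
P

Computing entropies in bits:
H(P) = 2.2566
H(Q) = 2.1556

Distribution P has higher entropy.

Intuition: The distribution closer to uniform (more spread out) has higher entropy.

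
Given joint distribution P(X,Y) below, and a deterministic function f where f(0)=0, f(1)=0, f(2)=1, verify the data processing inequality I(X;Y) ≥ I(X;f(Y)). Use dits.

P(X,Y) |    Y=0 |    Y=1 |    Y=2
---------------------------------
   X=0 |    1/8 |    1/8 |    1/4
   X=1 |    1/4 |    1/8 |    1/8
I(X;Y) = 0.0184, I(X;f(Y)) = 0.0147, inequality holds: 0.0184 ≥ 0.0147

Data Processing Inequality: For any Markov chain X → Y → Z, we have I(X;Y) ≥ I(X;Z).

Here Z = f(Y) is a deterministic function of Y, forming X → Y → Z.

Original I(X;Y) = 0.0184 dits

After applying f:
P(X,Z) where Z=f(Y):
- P(X,Z=0) = P(X,Y=0) + P(X,Y=1)
- P(X,Z=1) = P(X,Y=2)

I(X;Z) = I(X;f(Y)) = 0.0147 dits

Verification: 0.0184 ≥ 0.0147 ✓

Information cannot be created by processing; the function f can only lose information about X.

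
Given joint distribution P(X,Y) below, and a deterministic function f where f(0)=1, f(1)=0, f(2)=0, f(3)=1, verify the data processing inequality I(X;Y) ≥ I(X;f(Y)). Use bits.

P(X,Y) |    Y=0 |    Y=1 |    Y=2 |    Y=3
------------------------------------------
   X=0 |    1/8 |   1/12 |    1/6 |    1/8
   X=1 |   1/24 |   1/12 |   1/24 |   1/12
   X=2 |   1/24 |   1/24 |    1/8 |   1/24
I(X;Y) = 0.0640, I(X;f(Y)) = 0.0154, inequality holds: 0.0640 ≥ 0.0154

Data Processing Inequality: For any Markov chain X → Y → Z, we have I(X;Y) ≥ I(X;Z).

Here Z = f(Y) is a deterministic function of Y, forming X → Y → Z.

Original I(X;Y) = 0.0640 bits

After applying f:
P(X,Z) where Z=f(Y):
- P(X,Z=0) = P(X,Y=1) + P(X,Y=2)
- P(X,Z=1) = P(X,Y=0) + P(X,Y=3)

I(X;Z) = I(X;f(Y)) = 0.0154 bits

Verification: 0.0640 ≥ 0.0154 ✓

Information cannot be created by processing; the function f can only lose information about X.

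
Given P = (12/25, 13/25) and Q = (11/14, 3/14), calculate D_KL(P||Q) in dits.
0.0975 dits

KL divergence: D_KL(P||Q) = Σ p(x) log(p(x)/q(x))

Computing term by term:
  x=0: 12/25 × log_10[(12/25)/(11/14)] = 12/25 × -0.2140 = -0.1027
  x=1: 13/25 × log_10[(13/25)/(3/14)] = 13/25 × 0.3850 = 0.2002

D_KL(P||Q) = 0.0975 dits

Note: KL divergence is always non-negative and equals 0 iff P = Q.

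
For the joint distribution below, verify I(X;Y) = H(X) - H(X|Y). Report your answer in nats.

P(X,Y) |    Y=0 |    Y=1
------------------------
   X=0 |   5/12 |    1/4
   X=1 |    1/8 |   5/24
I(X;Y) = 0.0281 nats

Mutual information has multiple equivalent forms:
- I(X;Y) = H(X) - H(X|Y)
- I(X;Y) = H(Y) - H(Y|X)
- I(X;Y) = H(X) + H(Y) - H(X,Y)

Computing all quantities:
H(X) = 0.6365, H(Y) = 0.6897, H(X,Y) = 1.2981
H(X|Y) = 0.6084, H(Y|X) = 0.6616

Verification:
H(X) - H(X|Y) = 0.6365 - 0.6084 = 0.0281
H(Y) - H(Y|X) = 0.6897 - 0.6616 = 0.0281
H(X) + H(Y) - H(X,Y) = 0.6365 + 0.6897 - 1.2981 = 0.0281

All forms give I(X;Y) = 0.0281 nats. ✓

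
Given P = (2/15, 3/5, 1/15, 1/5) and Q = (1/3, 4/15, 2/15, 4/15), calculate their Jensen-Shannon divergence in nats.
0.0631 nats

Jensen-Shannon divergence is:
JSD(P||Q) = 0.5 × D_KL(P||M) + 0.5 × D_KL(Q||M)
where M = 0.5 × (P + Q) is the mixture distribution.

M = 0.5 × (2/15, 3/5, 1/15, 1/5) + 0.5 × (1/3, 4/15, 2/15, 4/15) = (7/30, 13/30, 1/10, 7/30)

D_KL(P||M) = 0.0628 nats
D_KL(Q||M) = 0.0634 nats

JSD(P||Q) = 0.5 × 0.0628 + 0.5 × 0.0634 = 0.0631 nats

Unlike KL divergence, JSD is symmetric and bounded: 0 ≤ JSD ≤ log(2).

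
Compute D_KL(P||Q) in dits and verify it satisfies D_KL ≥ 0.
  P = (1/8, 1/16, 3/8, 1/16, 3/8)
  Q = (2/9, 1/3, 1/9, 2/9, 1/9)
0.2851 dits

KL divergence satisfies the Gibbs inequality: D_KL(P||Q) ≥ 0 for all distributions P, Q.

D_KL(P||Q) = Σ p(x) log(p(x)/q(x))
Term by term:
  x=0: 1/8 × log_10[(1/8)/(2/9)] = -0.0312
  x=1: 1/16 × log_10[(1/16)/(1/3)] = -0.0454
  x=2: 3/8 × log_10[(3/8)/(1/9)] = 0.1981
  x=3: 1/16 × log_10[(1/16)/(2/9)] = -0.0344
  x=4: 3/8 × log_10[(3/8)/(1/9)] = 0.1981
D_KL(P||Q) = 0.2851 dits

D_KL(P||Q) = 0.2851 ≥ 0 ✓

This non-negativity is a fundamental property: relative entropy cannot be negative because it measures how different Q is from P.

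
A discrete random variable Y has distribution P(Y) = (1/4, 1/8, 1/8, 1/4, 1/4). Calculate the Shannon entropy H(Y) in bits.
2.2500 bits

Shannon entropy is H(X) = -Σ p(x) log p(x).

For P = (1/4, 1/8, 1/8, 1/4, 1/4):
H = -1/4 × log_2(1/4) -1/8 × log_2(1/8) -1/8 × log_2(1/8) -1/4 × log_2(1/4) -1/4 × log_2(1/4)
H = 2.2500 bits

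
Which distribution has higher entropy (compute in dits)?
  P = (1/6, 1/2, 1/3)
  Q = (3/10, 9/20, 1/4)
Q

Computing entropies in dits:
H(P) = 0.4392
H(Q) = 0.4634

Distribution Q has higher entropy.

Intuition: The distribution closer to uniform (more spread out) has higher entropy.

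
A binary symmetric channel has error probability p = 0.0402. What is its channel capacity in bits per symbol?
0.7568 bits

For a binary symmetric channel (BSC) with error probability p:
Capacity C = 1 - H(p) bits per symbol

where H(p) = -p log₂(p) - (1-p) log₂(1-p) is the binary entropy function.

H(0.0402) = 0.2432 bits
C = 1 - 0.2432 = 0.7568 bits per symbol

This means we can reliably transmit up to 0.7568 bits of information per channel use.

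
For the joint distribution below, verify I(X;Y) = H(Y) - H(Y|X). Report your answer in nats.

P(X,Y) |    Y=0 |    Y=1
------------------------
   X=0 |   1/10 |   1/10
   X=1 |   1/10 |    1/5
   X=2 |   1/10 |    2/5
I(X;Y) = 0.0311 nats

Mutual information has multiple equivalent forms:
- I(X;Y) = H(X) - H(X|Y)
- I(X;Y) = H(Y) - H(Y|X)
- I(X;Y) = H(X) + H(Y) - H(X,Y)

Computing all quantities:
H(X) = 1.0297, H(Y) = 0.6109, H(X,Y) = 1.6094
H(X|Y) = 0.9986, H(Y|X) = 0.5798

Verification:
H(X) - H(X|Y) = 1.0297 - 0.9986 = 0.0311
H(Y) - H(Y|X) = 0.6109 - 0.5798 = 0.0311
H(X) + H(Y) - H(X,Y) = 1.0297 + 0.6109 - 1.6094 = 0.0311

All forms give I(X;Y) = 0.0311 nats. ✓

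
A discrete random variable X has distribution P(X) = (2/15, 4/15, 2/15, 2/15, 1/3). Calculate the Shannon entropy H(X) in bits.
2.1996 bits

Shannon entropy is H(X) = -Σ p(x) log p(x).

For P = (2/15, 4/15, 2/15, 2/15, 1/3):
H = -2/15 × log_2(2/15) -4/15 × log_2(4/15) -2/15 × log_2(2/15) -2/15 × log_2(2/15) -1/3 × log_2(1/3)
H = 2.1996 bits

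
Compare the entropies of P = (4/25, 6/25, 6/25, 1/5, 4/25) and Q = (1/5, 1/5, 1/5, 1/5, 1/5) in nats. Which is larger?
Q

Computing entropies in nats:
H(P) = 1.5933
H(Q) = 1.6094

Distribution Q has higher entropy.

Intuition: The distribution closer to uniform (more spread out) has higher entropy.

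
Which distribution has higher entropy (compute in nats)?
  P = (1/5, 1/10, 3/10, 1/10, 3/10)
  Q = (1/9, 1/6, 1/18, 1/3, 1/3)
P

Computing entropies in nats:
H(P) = 1.5048
H(Q) = 1.4357

Distribution P has higher entropy.

Intuition: The distribution closer to uniform (more spread out) has higher entropy.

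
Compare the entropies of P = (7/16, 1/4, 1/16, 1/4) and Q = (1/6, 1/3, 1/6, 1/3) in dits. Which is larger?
Q

Computing entropies in dits:
H(P) = 0.5334
H(Q) = 0.5775

Distribution Q has higher entropy.

Intuition: The distribution closer to uniform (more spread out) has higher entropy.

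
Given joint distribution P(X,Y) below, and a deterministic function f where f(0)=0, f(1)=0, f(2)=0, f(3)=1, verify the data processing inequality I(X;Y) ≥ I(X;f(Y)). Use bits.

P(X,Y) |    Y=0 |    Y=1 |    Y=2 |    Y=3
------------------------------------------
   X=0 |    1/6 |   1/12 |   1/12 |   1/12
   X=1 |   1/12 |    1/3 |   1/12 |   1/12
I(X;Y) = 0.1162, I(X;f(Y)) = 0.0041, inequality holds: 0.1162 ≥ 0.0041

Data Processing Inequality: For any Markov chain X → Y → Z, we have I(X;Y) ≥ I(X;Z).

Here Z = f(Y) is a deterministic function of Y, forming X → Y → Z.

Original I(X;Y) = 0.1162 bits

After applying f:
P(X,Z) where Z=f(Y):
- P(X,Z=0) = P(X,Y=0) + P(X,Y=1) + P(X,Y=2)
- P(X,Z=1) = P(X,Y=3)

I(X;Z) = I(X;f(Y)) = 0.0041 bits

Verification: 0.1162 ≥ 0.0041 ✓

Information cannot be created by processing; the function f can only lose information about X.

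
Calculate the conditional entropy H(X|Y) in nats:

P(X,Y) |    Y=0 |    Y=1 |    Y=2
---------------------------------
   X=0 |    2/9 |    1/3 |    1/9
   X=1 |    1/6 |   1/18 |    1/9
0.5791 nats

Using the chain rule: H(X|Y) = H(X,Y) - H(Y)

First, compute H(X,Y) = 1.6479 nats

Marginal P(Y) = (7/18, 7/18, 2/9)
H(Y) = 1.0688 nats

H(X|Y) = H(X,Y) - H(Y) = 1.6479 - 1.0688 = 0.5791 nats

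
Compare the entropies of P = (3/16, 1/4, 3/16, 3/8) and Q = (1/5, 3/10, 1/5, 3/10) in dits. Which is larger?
Q

Computing entropies in dits:
H(P) = 0.5829
H(Q) = 0.5933

Distribution Q has higher entropy.

Intuition: The distribution closer to uniform (more spread out) has higher entropy.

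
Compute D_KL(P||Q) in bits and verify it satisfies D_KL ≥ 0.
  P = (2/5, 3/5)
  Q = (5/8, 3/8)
0.1493 bits

KL divergence satisfies the Gibbs inequality: D_KL(P||Q) ≥ 0 for all distributions P, Q.

D_KL(P||Q) = Σ p(x) log(p(x)/q(x))
Term by term:
  x=0: 2/5 × log_2[(2/5)/(5/8)] = -0.2575
  x=1: 3/5 × log_2[(3/5)/(3/8)] = 0.4068
D_KL(P||Q) = 0.1493 bits

D_KL(P||Q) = 0.1493 ≥ 0 ✓

This non-negativity is a fundamental property: relative entropy cannot be negative because it measures how different Q is from P.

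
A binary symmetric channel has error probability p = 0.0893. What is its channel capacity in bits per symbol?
0.5659 bits

For a binary symmetric channel (BSC) with error probability p:
Capacity C = 1 - H(p) bits per symbol

where H(p) = -p log₂(p) - (1-p) log₂(1-p) is the binary entropy function.

H(0.0893) = 0.4341 bits
C = 1 - 0.4341 = 0.5659 bits per symbol

This means we can reliably transmit up to 0.5659 bits of information per channel use.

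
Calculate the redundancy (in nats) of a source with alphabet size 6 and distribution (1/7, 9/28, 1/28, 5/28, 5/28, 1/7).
0.1367 nats

Redundancy measures how far a source is from maximum entropy:
R = H_max - H(X)

Maximum entropy for 6 symbols: H_max = log_e(6) = 1.7918 nats
Actual entropy: H(X) = 1.6551 nats
Redundancy: R = 1.7918 - 1.6551 = 0.1367 nats

This redundancy represents potential for compression: the source could be compressed by 0.1367 nats per symbol.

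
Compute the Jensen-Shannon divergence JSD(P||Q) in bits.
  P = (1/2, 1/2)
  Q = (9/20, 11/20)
0.0018 bits

Jensen-Shannon divergence is:
JSD(P||Q) = 0.5 × D_KL(P||M) + 0.5 × D_KL(Q||M)
where M = 0.5 × (P + Q) is the mixture distribution.

M = 0.5 × (1/2, 1/2) + 0.5 × (9/20, 11/20) = (19/40, 21/40)

D_KL(P||M) = 0.0018 bits
D_KL(Q||M) = 0.0018 bits

JSD(P||Q) = 0.5 × 0.0018 + 0.5 × 0.0018 = 0.0018 bits

Unlike KL divergence, JSD is symmetric and bounded: 0 ≤ JSD ≤ log(2).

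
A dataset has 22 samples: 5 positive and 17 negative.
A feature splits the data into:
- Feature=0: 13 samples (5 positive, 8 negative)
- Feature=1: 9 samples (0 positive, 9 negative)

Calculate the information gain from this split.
0.2052 bits

Information Gain = H(Y) - H(Y|Feature)

Before split:
P(positive) = 5/22 = 0.2273
H(Y) = 0.7732 bits

After split:
Feature=0: H = 0.9612 bits (weight = 13/22)
Feature=1: H = 0.0000 bits (weight = 9/22)
H(Y|Feature) = (13/22)×0.9612 + (9/22)×0.0000 = 0.5680 bits

Information Gain = 0.7732 - 0.5680 = 0.2052 bits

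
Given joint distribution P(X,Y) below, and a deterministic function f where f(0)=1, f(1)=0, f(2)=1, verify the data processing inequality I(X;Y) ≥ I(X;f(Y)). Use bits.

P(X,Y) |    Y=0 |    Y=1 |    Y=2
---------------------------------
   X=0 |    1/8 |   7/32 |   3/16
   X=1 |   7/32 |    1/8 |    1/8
I(X;Y) = 0.0436, I(X;f(Y)) = 0.0169, inequality holds: 0.0436 ≥ 0.0169

Data Processing Inequality: For any Markov chain X → Y → Z, we have I(X;Y) ≥ I(X;Z).

Here Z = f(Y) is a deterministic function of Y, forming X → Y → Z.

Original I(X;Y) = 0.0436 bits

After applying f:
P(X,Z) where Z=f(Y):
- P(X,Z=0) = P(X,Y=1)
- P(X,Z=1) = P(X,Y=0) + P(X,Y=2)

I(X;Z) = I(X;f(Y)) = 0.0169 bits

Verification: 0.0436 ≥ 0.0169 ✓

Information cannot be created by processing; the function f can only lose information about X.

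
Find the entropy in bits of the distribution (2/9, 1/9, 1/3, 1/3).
1.8911 bits

Shannon entropy is H(X) = -Σ p(x) log p(x).

For P = (2/9, 1/9, 1/3, 1/3):
H = -2/9 × log_2(2/9) -1/9 × log_2(1/9) -1/3 × log_2(1/3) -1/3 × log_2(1/3)
H = 1.8911 bits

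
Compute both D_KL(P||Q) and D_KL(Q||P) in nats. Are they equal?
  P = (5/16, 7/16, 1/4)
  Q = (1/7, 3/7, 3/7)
D_KL(P||Q) = 0.1189, D_KL(Q||P) = 0.1103

KL divergence is not symmetric: D_KL(P||Q) ≠ D_KL(Q||P) in general.

D_KL(P||Q) = 0.1189 nats
D_KL(Q||P) = 0.1103 nats

No, they are not equal!

This asymmetry is why KL divergence is not a true distance metric.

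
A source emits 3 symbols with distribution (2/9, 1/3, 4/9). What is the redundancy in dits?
0.0164 dits

Redundancy measures how far a source is from maximum entropy:
R = H_max - H(X)

Maximum entropy for 3 symbols: H_max = log_10(3) = 0.4771 dits
Actual entropy: H(X) = 0.4607 dits
Redundancy: R = 0.4771 - 0.4607 = 0.0164 dits

This redundancy represents potential for compression: the source could be compressed by 0.0164 dits per symbol.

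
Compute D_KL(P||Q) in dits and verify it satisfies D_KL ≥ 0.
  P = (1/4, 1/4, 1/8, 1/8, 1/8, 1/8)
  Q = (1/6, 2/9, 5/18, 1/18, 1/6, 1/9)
0.0483 dits

KL divergence satisfies the Gibbs inequality: D_KL(P||Q) ≥ 0 for all distributions P, Q.

D_KL(P||Q) = Σ p(x) log(p(x)/q(x))
Term by term:
  x=0: 1/4 × log_10[(1/4)/(1/6)] = 0.0440
  x=1: 1/4 × log_10[(1/4)/(2/9)] = 0.0128
  x=2: 1/8 × log_10[(1/8)/(5/18)] = -0.0433
  x=3: 1/8 × log_10[(1/8)/(1/18)] = 0.0440
  x=4: 1/8 × log_10[(1/8)/(1/6)] = -0.0156
  x=5: 1/8 × log_10[(1/8)/(1/9)] = 0.0064
D_KL(P||Q) = 0.0483 dits

D_KL(P||Q) = 0.0483 ≥ 0 ✓

This non-negativity is a fundamental property: relative entropy cannot be negative because it measures how different Q is from P.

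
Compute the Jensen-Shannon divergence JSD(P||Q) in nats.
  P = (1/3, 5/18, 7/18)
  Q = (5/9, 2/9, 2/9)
0.0271 nats

Jensen-Shannon divergence is:
JSD(P||Q) = 0.5 × D_KL(P||M) + 0.5 × D_KL(Q||M)
where M = 0.5 × (P + Q) is the mixture distribution.

M = 0.5 × (1/3, 5/18, 7/18) + 0.5 × (5/9, 2/9, 2/9) = (4/9, 1/4, 11/36)

D_KL(P||M) = 0.0272 nats
D_KL(Q||M) = 0.0270 nats

JSD(P||Q) = 0.5 × 0.0272 + 0.5 × 0.0270 = 0.0271 nats

Unlike KL divergence, JSD is symmetric and bounded: 0 ≤ JSD ≤ log(2).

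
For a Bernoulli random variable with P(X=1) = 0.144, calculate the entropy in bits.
0.5946 bits

The binary entropy function is:
H(p) = -p log(p) - (1-p) log(1-p)

H(0.144) = -0.144 × log_2(0.144) - 0.856 × log_2(0.856)
H(0.144) = 0.5946 bits

Note: Binary entropy is maximized at p=0.5 (H=1 bit) and minimized at p=0 or p=1 (H=0).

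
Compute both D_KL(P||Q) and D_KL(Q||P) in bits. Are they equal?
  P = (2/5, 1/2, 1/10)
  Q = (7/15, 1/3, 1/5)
D_KL(P||Q) = 0.1035, D_KL(Q||P) = 0.1088

KL divergence is not symmetric: D_KL(P||Q) ≠ D_KL(Q||P) in general.

D_KL(P||Q) = 0.1035 bits
D_KL(Q||P) = 0.1088 bits

No, they are not equal!

This asymmetry is why KL divergence is not a true distance metric.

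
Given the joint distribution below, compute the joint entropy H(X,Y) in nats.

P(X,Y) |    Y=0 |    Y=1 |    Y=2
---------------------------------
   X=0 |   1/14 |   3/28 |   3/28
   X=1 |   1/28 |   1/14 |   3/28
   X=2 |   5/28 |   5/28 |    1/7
2.1072 nats

Joint entropy is H(X,Y) = -Σ_{x,y} p(x,y) log p(x,y).

Summing over all non-zero entries:
H(X,Y) = -[1/14·log_e(1/14) + 3/28·log_e(3/28) + 3/28·log_e(3/28) + 1/28·log_e(1/28) + 1/14·log_e(1/14) + 3/28·log_e(3/28) + 5/28·log_e(5/28) + 5/28·log_e(5/28) + 1/7·log_e(1/7)]
H(X,Y) = 2.1072 nats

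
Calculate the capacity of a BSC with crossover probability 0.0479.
0.7226 bits

For a binary symmetric channel (BSC) with error probability p:
Capacity C = 1 - H(p) bits per symbol

where H(p) = -p log₂(p) - (1-p) log₂(1-p) is the binary entropy function.

H(0.0479) = 0.2774 bits
C = 1 - 0.2774 = 0.7226 bits per symbol

This means we can reliably transmit up to 0.7226 bits of information per channel use.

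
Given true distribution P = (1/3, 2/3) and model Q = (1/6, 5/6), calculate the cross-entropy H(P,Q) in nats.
0.7188 nats

Cross-entropy: H(P,Q) = -Σ p(x) log q(x)

Alternatively: H(P,Q) = H(P) + D_KL(P||Q)
H(P) = 0.6365 nats
D_KL(P||Q) = 0.0823 nats

H(P,Q) = 0.6365 + 0.0823 = 0.7188 nats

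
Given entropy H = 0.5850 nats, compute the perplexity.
1.7950

Perplexity is e^H (or exp(H) for natural log).

H = 0.5850 nats
Perplexity = e^0.5850 = 1.7950

Interpretation: The model's uncertainty is equivalent to choosing uniformly among 1.8 options.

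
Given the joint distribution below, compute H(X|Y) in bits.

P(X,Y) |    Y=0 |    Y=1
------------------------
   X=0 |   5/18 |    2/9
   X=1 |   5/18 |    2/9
1.0000 bits

Using the chain rule: H(X|Y) = H(X,Y) - H(Y)

First, compute H(X,Y) = 1.9911 bits

Marginal P(Y) = (5/9, 4/9)
H(Y) = 0.9911 bits

H(X|Y) = H(X,Y) - H(Y) = 1.9911 - 0.9911 = 1.0000 bits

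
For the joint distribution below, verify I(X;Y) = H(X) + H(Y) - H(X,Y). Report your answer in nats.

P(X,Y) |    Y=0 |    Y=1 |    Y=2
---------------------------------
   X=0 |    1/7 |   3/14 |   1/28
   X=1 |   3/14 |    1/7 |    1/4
I(X;Y) = 0.0816 nats

Mutual information has multiple equivalent forms:
- I(X;Y) = H(X) - H(X|Y)
- I(X;Y) = H(Y) - H(Y|X)
- I(X;Y) = H(X) + H(Y) - H(X,Y)

Computing all quantities:
H(X) = 0.6700, H(Y) = 1.0934, H(X,Y) = 1.6817
H(X|Y) = 0.5884, H(Y|X) = 1.0117

Verification:
H(X) - H(X|Y) = 0.6700 - 0.5884 = 0.0816
H(Y) - H(Y|X) = 1.0934 - 1.0117 = 0.0816
H(X) + H(Y) - H(X,Y) = 0.6700 + 1.0934 - 1.6817 = 0.0816

All forms give I(X;Y) = 0.0816 nats. ✓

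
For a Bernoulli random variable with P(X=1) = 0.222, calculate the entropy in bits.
0.7638 bits

The binary entropy function is:
H(p) = -p log(p) - (1-p) log(1-p)

H(0.222) = -0.222 × log_2(0.222) - 0.778 × log_2(0.778)
H(0.222) = 0.7638 bits

Note: Binary entropy is maximized at p=0.5 (H=1 bit) and minimized at p=0 or p=1 (H=0).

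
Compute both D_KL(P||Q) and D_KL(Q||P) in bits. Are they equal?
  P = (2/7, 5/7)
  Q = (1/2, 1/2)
D_KL(P||Q) = 0.1369, D_KL(Q||P) = 0.1464

KL divergence is not symmetric: D_KL(P||Q) ≠ D_KL(Q||P) in general.

D_KL(P||Q) = 0.1369 bits
D_KL(Q||P) = 0.1464 bits

No, they are not equal!

This asymmetry is why KL divergence is not a true distance metric.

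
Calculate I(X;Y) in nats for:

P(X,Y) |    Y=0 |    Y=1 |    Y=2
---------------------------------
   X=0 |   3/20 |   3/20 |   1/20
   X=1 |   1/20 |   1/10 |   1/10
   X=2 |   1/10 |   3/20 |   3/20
0.0408 nats

Mutual information: I(X;Y) = H(X) + H(Y) - H(X,Y)

Marginals:
P(X) = (7/20, 1/4, 2/5), H(X) = 1.0805 nats
P(Y) = (3/10, 2/5, 3/10), H(Y) = 1.0889 nats

Joint entropy: H(X,Y) = 2.1286 nats

I(X;Y) = 1.0805 + 1.0889 - 2.1286 = 0.0408 nats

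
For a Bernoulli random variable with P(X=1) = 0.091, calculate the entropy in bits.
0.4398 bits

The binary entropy function is:
H(p) = -p log(p) - (1-p) log(1-p)

H(0.091) = -0.091 × log_2(0.091) - 0.909 × log_2(0.909)
H(0.091) = 0.4398 bits

Note: Binary entropy is maximized at p=0.5 (H=1 bit) and minimized at p=0 or p=1 (H=0).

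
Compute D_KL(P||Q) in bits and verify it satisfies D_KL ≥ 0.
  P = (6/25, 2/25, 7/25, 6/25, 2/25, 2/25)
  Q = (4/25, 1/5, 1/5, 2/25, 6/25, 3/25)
0.3774 bits

KL divergence satisfies the Gibbs inequality: D_KL(P||Q) ≥ 0 for all distributions P, Q.

D_KL(P||Q) = Σ p(x) log(p(x)/q(x))
Term by term:
  x=0: 6/25 × log_2[(6/25)/(4/25)] = 0.1404
  x=1: 2/25 × log_2[(2/25)/(1/5)] = -0.1058
  x=2: 7/25 × log_2[(7/25)/(1/5)] = 0.1359
  x=3: 6/25 × log_2[(6/25)/(2/25)] = 0.3804
  x=4: 2/25 × log_2[(2/25)/(6/25)] = -0.1268
  x=5: 2/25 × log_2[(2/25)/(3/25)] = -0.0468
D_KL(P||Q) = 0.3774 bits

D_KL(P||Q) = 0.3774 ≥ 0 ✓

This non-negativity is a fundamental property: relative entropy cannot be negative because it measures how different Q is from P.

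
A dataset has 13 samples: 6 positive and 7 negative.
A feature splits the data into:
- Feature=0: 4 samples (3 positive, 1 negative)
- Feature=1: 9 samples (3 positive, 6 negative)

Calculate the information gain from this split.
0.1104 bits

Information Gain = H(Y) - H(Y|Feature)

Before split:
P(positive) = 6/13 = 0.4615
H(Y) = 0.9957 bits

After split:
Feature=0: H = 0.8113 bits (weight = 4/13)
Feature=1: H = 0.9183 bits (weight = 9/13)
H(Y|Feature) = (4/13)×0.8113 + (9/13)×0.9183 = 0.8854 bits

Information Gain = 0.9957 - 0.8854 = 0.1104 bits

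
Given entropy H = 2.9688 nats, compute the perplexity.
19.4685

Perplexity is e^H (or exp(H) for natural log).

H = 2.9688 nats
Perplexity = e^2.9688 = 19.4685

Interpretation: The model's uncertainty is equivalent to choosing uniformly among 19.5 options.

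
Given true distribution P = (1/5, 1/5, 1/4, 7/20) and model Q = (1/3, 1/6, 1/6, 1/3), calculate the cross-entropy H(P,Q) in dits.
0.6126 dits

Cross-entropy: H(P,Q) = -Σ p(x) log q(x)

Alternatively: H(P,Q) = H(P) + D_KL(P||Q)
H(P) = 0.5897 dits
D_KL(P||Q) = 0.0229 dits

H(P,Q) = 0.5897 + 0.0229 = 0.6126 dits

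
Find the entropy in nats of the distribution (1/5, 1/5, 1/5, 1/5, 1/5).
1.6094 nats

Shannon entropy is H(X) = -Σ p(x) log p(x).

For P = (1/5, 1/5, 1/5, 1/5, 1/5):
H = -1/5 × log_e(1/5) -1/5 × log_e(1/5) -1/5 × log_e(1/5) -1/5 × log_e(1/5) -1/5 × log_e(1/5)
H = 1.6094 nats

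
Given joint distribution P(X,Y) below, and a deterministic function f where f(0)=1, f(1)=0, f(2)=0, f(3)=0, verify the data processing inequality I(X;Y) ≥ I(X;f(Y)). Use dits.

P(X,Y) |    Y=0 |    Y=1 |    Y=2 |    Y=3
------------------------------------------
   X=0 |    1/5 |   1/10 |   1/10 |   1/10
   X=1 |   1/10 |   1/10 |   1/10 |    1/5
I(X;Y) = 0.0148, I(X;f(Y)) = 0.0105, inequality holds: 0.0148 ≥ 0.0105

Data Processing Inequality: For any Markov chain X → Y → Z, we have I(X;Y) ≥ I(X;Z).

Here Z = f(Y) is a deterministic function of Y, forming X → Y → Z.

Original I(X;Y) = 0.0148 dits

After applying f:
P(X,Z) where Z=f(Y):
- P(X,Z=0) = P(X,Y=1) + P(X,Y=2) + P(X,Y=3)
- P(X,Z=1) = P(X,Y=0)

I(X;Z) = I(X;f(Y)) = 0.0105 dits

Verification: 0.0148 ≥ 0.0105 ✓

Information cannot be created by processing; the function f can only lose information about X.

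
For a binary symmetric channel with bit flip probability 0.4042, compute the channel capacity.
0.0266 bits

For a binary symmetric channel (BSC) with error probability p:
Capacity C = 1 - H(p) bits per symbol

where H(p) = -p log₂(p) - (1-p) log₂(1-p) is the binary entropy function.

H(0.4042) = 0.9734 bits
C = 1 - 0.9734 = 0.0266 bits per symbol

This means we can reliably transmit up to 0.0266 bits of information per channel use.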